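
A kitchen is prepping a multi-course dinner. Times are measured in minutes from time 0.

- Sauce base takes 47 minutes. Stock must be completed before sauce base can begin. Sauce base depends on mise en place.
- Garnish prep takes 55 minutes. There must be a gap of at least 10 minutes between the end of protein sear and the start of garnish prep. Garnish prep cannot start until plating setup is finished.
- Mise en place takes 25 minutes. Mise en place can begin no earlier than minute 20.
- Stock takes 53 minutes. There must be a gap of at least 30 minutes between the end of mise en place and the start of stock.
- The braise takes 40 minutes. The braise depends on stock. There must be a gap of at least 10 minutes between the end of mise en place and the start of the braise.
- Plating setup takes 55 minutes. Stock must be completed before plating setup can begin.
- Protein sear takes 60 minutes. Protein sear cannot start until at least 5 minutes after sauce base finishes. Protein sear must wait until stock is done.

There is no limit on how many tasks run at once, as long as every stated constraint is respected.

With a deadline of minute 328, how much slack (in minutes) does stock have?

23

After its own release at minute 20, mise en place can start at minute 20 and finishes at minute 45.
Stock cannot begin until mise en place (finishes minute 45, plus 30-minute gap → minute 75). It runs from minute 75 to 75 + 53 = minute 128.

Working backward from the deadline:
Garnish prep must finish by minute 328; it takes 55 minutes, so it must start by 328 − 55 = minute 273.
Protein sear feeds into garnish prep (must start by minute 273, minus 10-minute gap → minute 263); so protein sear must finish by minute 263 and therefore start by minute 203.
Sauce base feeds into protein sear (must start by minute 203, minus 5-minute gap → minute 198); so sauce base must finish by minute 198 and therefore start by minute 151.
Nothing follows the braise; the deadline of minute 328 is its only limit. It must start by 328 − 40 = minute 288.
Since garnish prep (must start by minute 273) depends on it, plating setup must finish by minute 273. Backing off its 55-minute duration gives a latest start of minute 218.
Stock must finish in time for sauce base (must start by minute 151); the braise (must start by minute 288); protein sear (must start by minute 203); plating setup (must start by minute 218). The tightest is minute 151, so stock must start by 151 − 53 = minute 98.
So stock can start as early as minute 75 and as late as minute 98, giving 98 − 75 = 23 minutes of slack.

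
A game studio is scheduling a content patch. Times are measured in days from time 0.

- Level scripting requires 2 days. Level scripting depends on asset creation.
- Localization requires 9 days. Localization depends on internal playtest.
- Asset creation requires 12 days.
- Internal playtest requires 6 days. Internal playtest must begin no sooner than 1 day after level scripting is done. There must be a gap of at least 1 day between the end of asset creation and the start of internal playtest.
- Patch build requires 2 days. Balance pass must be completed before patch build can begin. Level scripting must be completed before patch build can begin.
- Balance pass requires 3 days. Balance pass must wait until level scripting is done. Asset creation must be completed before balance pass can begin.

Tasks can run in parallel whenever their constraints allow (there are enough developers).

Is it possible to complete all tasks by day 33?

Asset creation can start immediately at day 0; it finishes at day 12.
After asset creation (finishes day 12), level scripting can start at day 12 and finishes at day 14.
For balance pass: level scripting (finishes day 14); asset creation (finishes day 12). Taking the maximum gives a start of day 14, and it finishes at 14 + 3 = day 17.
Patch build needs all of balance pass (finishes day 17); level scripting (finishes day 14). That puts its earliest start at day 17; it finishes at 17 + 2 = day 19.
Internal playtest cannot start until level scripting (finishes day 14, plus 1-day gap → day 15); asset creation (finishes day 12, plus 1-day gap → day 13). The controlling bound is day 15, so internal playtest finishes at 15 + 6 = day 21.
Localization cannot begin until internal playtest (finishes day 21). It runs from day 21 to 21 + 9 = day 30.
Every task is finished by day 30, which is no later than the deadline of 33, so the schedule is feasible.

Yes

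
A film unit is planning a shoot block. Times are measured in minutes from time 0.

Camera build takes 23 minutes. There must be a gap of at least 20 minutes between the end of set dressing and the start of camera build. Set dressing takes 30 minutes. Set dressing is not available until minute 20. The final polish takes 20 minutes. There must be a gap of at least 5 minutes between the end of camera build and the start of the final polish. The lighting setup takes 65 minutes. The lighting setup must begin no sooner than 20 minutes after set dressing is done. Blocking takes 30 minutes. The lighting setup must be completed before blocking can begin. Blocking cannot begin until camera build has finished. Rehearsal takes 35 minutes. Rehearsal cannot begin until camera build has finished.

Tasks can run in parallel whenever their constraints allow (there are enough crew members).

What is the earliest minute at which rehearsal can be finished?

128

Set dressing waits on its own release at minute 20, so it starts at minute 20 and finishes at 20 + 30 = minute 50.
Camera build cannot begin until set dressing (finishes minute 50, plus 20-minute gap → minute 70). It runs from minute 70 to 70 + 23 = minute 93.
After camera build (finishes minute 93), rehearsal can start at minute 93 and finishes at minute 128.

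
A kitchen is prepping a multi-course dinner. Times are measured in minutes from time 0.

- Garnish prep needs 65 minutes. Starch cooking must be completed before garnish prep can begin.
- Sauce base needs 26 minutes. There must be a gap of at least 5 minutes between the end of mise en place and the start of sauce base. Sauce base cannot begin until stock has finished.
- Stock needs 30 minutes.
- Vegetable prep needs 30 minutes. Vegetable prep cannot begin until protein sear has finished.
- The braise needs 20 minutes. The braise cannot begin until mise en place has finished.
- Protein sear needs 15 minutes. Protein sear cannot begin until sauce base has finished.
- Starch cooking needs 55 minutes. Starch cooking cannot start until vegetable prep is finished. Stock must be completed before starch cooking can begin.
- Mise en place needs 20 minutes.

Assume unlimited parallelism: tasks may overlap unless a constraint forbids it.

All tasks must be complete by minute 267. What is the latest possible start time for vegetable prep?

Garnish prep must finish by minute 267; it takes 65 minutes, so it must start by 267 − 65 = minute 202.
Starch cooking feeds into garnish prep (must start by minute 202); so starch cooking must finish by minute 202 and therefore start by minute 147.
Vegetable prep feeds into starch cooking (must start by minute 147); so vegetable prep must finish by minute 147 and therefore start by minute 117.

117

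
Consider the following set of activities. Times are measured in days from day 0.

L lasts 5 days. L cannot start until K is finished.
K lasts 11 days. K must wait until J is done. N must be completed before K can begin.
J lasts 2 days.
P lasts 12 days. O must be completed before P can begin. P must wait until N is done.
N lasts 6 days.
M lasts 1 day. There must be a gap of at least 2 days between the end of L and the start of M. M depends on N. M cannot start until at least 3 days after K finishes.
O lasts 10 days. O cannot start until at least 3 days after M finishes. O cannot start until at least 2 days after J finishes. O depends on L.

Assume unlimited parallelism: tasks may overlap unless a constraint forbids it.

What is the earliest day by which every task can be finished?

50

N can start immediately at day 0; it finishes at day 6.
J can start immediately at day 0; it finishes at day 2.
For K: J (finishes day 2); N (finishes day 6). Taking the maximum gives a start of day 6, and it finishes at 6 + 11 = day 17.
After K (finishes day 17), L can start at day 17 and finishes at day 22.
M cannot start until L (finishes day 22, plus 2-day gap → day 24); N (finishes day 6); K (finishes day 17, plus 3-day gap → day 20). The controlling bound is day 24, so M finishes at 24 + 1 = day 25.
For O: M (finishes day 25, plus 3-day gap → day 28); J (finishes day 2, plus 2-day gap → day 4); L (finishes day 22). Taking the maximum gives a start of day 28, and it finishes at 28 + 10 = day 38.
For P: O (finishes day 38); N (finishes day 6). Taking the maximum gives a start of day 38, and it finishes at 38 + 12 = day 50.
All tasks are finished once the last one completes. Finish times: J at 2, K at 17, L at 22, M at 25, N at 6, O at 38, P at 50. The latest is day 50.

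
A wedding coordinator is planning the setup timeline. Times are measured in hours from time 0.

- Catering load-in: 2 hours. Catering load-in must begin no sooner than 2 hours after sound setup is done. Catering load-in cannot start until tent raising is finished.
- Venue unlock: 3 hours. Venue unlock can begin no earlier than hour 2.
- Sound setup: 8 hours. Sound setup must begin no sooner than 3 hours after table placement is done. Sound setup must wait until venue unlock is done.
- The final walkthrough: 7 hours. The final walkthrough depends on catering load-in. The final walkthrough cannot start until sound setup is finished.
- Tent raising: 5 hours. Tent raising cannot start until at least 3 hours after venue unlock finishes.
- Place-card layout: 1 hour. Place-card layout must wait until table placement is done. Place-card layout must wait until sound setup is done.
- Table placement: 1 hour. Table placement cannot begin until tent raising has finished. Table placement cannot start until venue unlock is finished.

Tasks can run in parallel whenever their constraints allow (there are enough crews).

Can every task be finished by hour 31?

No

After its own release at hour 2, venue unlock can start at hour 2 and finishes at hour 5.
Tent raising waits on venue unlock (finishes hour 5, plus 3-hour gap → hour 8), so it starts at hour 8 and finishes at 8 + 5 = hour 13.
Table placement needs all of tent raising (finishes hour 13); venue unlock (finishes hour 5). That puts its earliest start at hour 13; it finishes at 13 + 1 = hour 14.
Sound setup cannot start until table placement (finishes hour 14, plus 3-hour gap → hour 17); venue unlock (finishes hour 5). The controlling bound is hour 17, so sound setup finishes at 17 + 8 = hour 25.
Place-card layout has to wait for table placement (finishes hour 14); sound setup (finishes hour 25). The latest of these is hour 25, so place-card layout runs hour 25 to 25 + 1 = hour 26.
Catering load-in needs all of sound setup (finishes hour 25, plus 2-hour gap → hour 27); tent raising (finishes hour 13). That puts its earliest start at hour 27; it finishes at 27 + 2 = hour 29.
For the final walkthrough: catering load-in (finishes hour 29); sound setup (finishes hour 25). Taking the maximum gives a start of hour 29, and it finishes at 29 + 7 = hour 36.
The earliest everything can be done is hour 36, which is after the deadline of 31, so it is not possible.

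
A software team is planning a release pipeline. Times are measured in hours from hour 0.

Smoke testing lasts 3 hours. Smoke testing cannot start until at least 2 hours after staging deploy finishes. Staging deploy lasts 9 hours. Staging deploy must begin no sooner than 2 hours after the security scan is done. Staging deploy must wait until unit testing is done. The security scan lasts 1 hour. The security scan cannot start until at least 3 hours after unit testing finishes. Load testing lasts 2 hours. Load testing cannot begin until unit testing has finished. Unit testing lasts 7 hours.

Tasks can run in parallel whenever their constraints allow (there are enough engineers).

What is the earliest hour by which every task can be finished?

Nothing blocks unit testing, so it runs from hour 0 to hour 7.
Load testing waits on unit testing (finishes hour 7), so it starts at hour 7 and finishes at 7 + 2 = hour 9.
The security scan waits on unit testing (finishes hour 7, plus 3-hour gap → hour 10), so it starts at hour 10 and finishes at 10 + 1 = hour 11.
Staging deploy cannot start until the security scan (finishes hour 11, plus 2-hour gap → hour 13); unit testing (finishes hour 7). The controlling bound is hour 13, so staging deploy finishes at 13 + 9 = hour 22.
Smoke testing waits on staging deploy (finishes hour 22, plus 2-hour gap → hour 24), so it starts at hour 24 and finishes at 24 + 3 = hour 27.
All tasks are finished once the last one completes. Finish times: Unit testing at 7, The security scan at 11, Staging deploy at 22, Smoke testing at 27, Load testing at 9. The latest is hour 27.

27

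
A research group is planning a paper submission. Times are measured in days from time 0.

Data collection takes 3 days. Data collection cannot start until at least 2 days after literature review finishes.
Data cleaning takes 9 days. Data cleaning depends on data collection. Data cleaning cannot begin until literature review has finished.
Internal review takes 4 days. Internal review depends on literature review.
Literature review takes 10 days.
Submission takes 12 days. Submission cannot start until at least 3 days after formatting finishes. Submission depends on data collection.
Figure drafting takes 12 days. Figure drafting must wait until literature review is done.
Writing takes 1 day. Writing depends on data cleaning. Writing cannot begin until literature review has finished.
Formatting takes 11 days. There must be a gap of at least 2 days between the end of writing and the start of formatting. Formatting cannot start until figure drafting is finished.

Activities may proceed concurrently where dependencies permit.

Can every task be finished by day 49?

No

Nothing blocks literature review, so it runs from day 0 to day 10.
Internal review cannot begin until literature review (finishes day 10). It runs from day 10 to 10 + 4 = day 14.
After literature review (finishes day 10), figure drafting can start at day 10 and finishes at day 22.
After literature review (finishes day 10, plus 2-day gap → day 12), data collection can start at day 12 and finishes at day 15.
Data cleaning has to wait for data collection (finishes day 15); literature review (finishes day 10). The latest of these is day 15, so data cleaning runs day 15 to 15 + 9 = day 24.
Writing cannot start until data cleaning (finishes day 24); literature review (finishes day 10). The controlling bound is day 24, so writing finishes at 24 + 1 = day 25.
For formatting: writing (finishes day 25, plus 2-day gap → day 27); figure drafting (finishes day 22). Taking the maximum gives a start of day 27, and it finishes at 27 + 11 = day 38.
Submission needs all of formatting (finishes day 38, plus 3-day gap → day 41); data collection (finishes day 15). That puts its earliest start at day 41; it finishes at 41 + 12 = day 53.
The earliest everything can be done is day 53, which is after the deadline of 49, so it is not possible.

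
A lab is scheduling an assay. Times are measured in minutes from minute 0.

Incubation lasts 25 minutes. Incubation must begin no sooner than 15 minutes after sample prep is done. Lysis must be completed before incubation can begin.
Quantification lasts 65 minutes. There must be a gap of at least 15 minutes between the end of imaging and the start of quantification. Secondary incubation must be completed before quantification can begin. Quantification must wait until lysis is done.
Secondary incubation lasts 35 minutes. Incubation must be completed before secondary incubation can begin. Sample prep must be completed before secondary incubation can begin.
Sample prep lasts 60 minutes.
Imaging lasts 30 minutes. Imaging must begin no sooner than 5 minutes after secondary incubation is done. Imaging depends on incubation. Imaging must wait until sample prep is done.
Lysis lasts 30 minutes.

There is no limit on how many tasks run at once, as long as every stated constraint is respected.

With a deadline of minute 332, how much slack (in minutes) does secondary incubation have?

82

Lysis can start immediately at minute 0; it finishes at minute 30.
Sample prep has no prerequisites, so it starts at minute 0 and finishes at minute 60.
Incubation needs all of sample prep (finishes minute 60, plus 15-minute gap → minute 75); lysis (finishes minute 30). That puts its earliest start at minute 75; it finishes at 75 + 25 = minute 100.
Secondary incubation has to wait for incubation (finishes minute 100); sample prep (finishes minute 60). The latest of these is minute 100, so secondary incubation runs minute 100 to 100 + 35 = minute 135.

Working backward from the deadline:
Nothing follows quantification; the deadline of minute 332 is its only limit. It must start by 332 − 65 = minute 267.
Imaging must finish before quantification (must start by minute 267, minus 15-minute gap → minute 252). With a 30-minute duration, imaging must start by 252 − 30 = minute 222.
Secondary incubation must finish in time for imaging (must start by minute 222, minus 5-minute gap → minute 217); quantification (must start by minute 267). The tightest is minute 217, so secondary incubation must start by 217 − 35 = minute 182.
So secondary incubation can start as early as minute 100 and as late as minute 182, giving 182 − 100 = 82 minutes of slack.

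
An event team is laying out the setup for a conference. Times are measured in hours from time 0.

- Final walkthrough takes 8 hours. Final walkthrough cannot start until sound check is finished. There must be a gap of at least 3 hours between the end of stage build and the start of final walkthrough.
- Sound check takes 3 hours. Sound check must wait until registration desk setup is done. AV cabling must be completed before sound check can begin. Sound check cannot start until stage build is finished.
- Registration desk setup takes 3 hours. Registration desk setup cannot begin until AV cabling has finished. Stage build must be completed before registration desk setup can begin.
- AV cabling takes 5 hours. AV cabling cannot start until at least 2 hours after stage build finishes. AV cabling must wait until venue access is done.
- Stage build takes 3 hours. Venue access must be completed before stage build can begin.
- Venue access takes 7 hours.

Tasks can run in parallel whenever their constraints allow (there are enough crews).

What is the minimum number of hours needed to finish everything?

Nothing blocks venue access, so it runs from hour 0 to hour 7.
Stage build waits on venue access (finishes hour 7), so it starts at hour 7 and finishes at 7 + 3 = hour 10.
AV cabling has to wait for stage build (finishes hour 10, plus 2-hour gap → hour 12); venue access (finishes hour 7). The latest of these is hour 12, so AV cabling runs hour 12 to 12 + 5 = hour 17.
Registration desk setup has to wait for AV cabling (finishes hour 17); stage build (finishes hour 10). The latest of these is hour 17, so registration desk setup runs hour 17 to 17 + 3 = hour 20.
For sound check: registration desk setup (finishes hour 20); AV cabling (finishes hour 17); stage build (finishes hour 10). Taking the maximum gives a start of hour 20, and it finishes at 20 + 3 = hour 23.
Final walkthrough cannot start until sound check (finishes hour 23); stage build (finishes hour 10, plus 3-hour gap → hour 13). The controlling bound is hour 23, so final walkthrough finishes at 23 + 8 = hour 31.
All tasks are finished once the last one completes. Finish times: Venue access at 7, Stage build at 10, AV cabling at 17, Registration desk setup at 20, Sound check at 23, Final walkthrough at 31. The latest is hour 31.

31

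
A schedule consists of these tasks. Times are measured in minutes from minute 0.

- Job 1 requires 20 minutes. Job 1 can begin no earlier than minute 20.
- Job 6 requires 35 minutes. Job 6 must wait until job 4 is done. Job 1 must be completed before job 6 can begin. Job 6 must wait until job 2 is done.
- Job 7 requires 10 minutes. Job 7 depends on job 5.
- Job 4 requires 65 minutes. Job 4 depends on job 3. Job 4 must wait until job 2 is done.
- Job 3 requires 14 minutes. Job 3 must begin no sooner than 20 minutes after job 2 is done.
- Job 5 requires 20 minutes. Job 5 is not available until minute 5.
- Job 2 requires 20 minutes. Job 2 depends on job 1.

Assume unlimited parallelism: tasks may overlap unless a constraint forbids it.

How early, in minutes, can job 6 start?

Job 1 cannot begin until its own release at minute 20. It runs from minute 20 to 20 + 20 = minute 40.
Job 2 cannot begin until job 1 (finishes minute 40). It runs from minute 40 to 40 + 20 = minute 60.
Job 3 waits on job 2 (finishes minute 60, plus 20-minute gap → minute 80), so it starts at minute 80 and finishes at 80 + 14 = minute 94.
Job 4 needs all of job 3 (finishes minute 94); job 2 (finishes minute 60). That puts its earliest start at minute 94; it finishes at 94 + 65 = minute 159.
Job 6 waits on job 4 (finishes minute 159); job 1 (finishes minute 40); job 2 (finishes minute 60). The latest of these is minute 159, which is the earliest job 6 can start.

159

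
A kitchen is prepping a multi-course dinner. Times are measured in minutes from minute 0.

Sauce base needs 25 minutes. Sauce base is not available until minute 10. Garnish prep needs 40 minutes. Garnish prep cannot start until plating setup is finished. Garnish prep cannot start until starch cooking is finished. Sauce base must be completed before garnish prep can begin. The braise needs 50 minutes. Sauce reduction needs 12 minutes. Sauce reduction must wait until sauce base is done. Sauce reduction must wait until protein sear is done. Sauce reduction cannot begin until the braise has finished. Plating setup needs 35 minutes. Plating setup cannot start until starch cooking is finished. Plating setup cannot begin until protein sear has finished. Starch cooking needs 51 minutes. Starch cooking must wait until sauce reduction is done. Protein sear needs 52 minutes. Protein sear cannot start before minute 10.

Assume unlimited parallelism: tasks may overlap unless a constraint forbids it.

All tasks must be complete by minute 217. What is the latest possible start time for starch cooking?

91

Garnish prep has no dependents, so it just needs to finish by minute 217. Starting by 217 − 40 = minute 177 achieves that.
Plating setup feeds into garnish prep (must start by minute 177); so plating setup must finish by minute 177 and therefore start by minute 142.
Starch cooking must finish in time for plating setup (must start by minute 142); garnish prep (must start by minute 177). The tightest is minute 142, so starch cooking must start by 142 − 51 = minute 91.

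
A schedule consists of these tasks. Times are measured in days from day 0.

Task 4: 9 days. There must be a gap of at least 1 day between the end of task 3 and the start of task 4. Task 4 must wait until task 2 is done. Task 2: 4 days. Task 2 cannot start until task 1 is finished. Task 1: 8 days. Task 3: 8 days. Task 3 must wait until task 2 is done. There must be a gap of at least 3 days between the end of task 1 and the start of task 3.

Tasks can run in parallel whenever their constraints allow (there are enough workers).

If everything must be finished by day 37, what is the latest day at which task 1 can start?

Task 4 has no dependents, so it just needs to finish by day 37. Starting by 37 − 9 = day 28 achieves that.
Task 3 feeds into task 4 (must start by day 28, minus 1-day gap → day 27); so task 3 must finish by day 27 and therefore start by day 19.
For task 2: task 3 (must start by day 19); task 4 (must start by day 28). The most restrictive is day 19; with a 4-day duration, task 2 must start by day 15.
Task 1 must finish in time for task 2 (must start by day 15); task 3 (must start by day 19, minus 3-day gap → day 16). The tightest is day 15, so task 1 must start by 15 − 8 = day 7.

7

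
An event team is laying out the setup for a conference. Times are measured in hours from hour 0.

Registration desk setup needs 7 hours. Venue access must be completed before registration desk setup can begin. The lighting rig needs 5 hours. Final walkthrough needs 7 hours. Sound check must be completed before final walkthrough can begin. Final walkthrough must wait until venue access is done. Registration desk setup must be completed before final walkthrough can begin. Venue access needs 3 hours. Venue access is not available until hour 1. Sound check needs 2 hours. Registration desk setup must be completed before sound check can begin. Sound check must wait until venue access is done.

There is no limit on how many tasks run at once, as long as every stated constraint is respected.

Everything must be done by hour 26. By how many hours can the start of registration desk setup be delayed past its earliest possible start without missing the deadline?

After its own release at hour 1, venue access can start at hour 1 and finishes at hour 4.
Registration desk setup waits on venue access (finishes hour 4), so it starts at hour 4 and finishes at 4 + 7 = hour 11.

Working backward from the deadline:
Final walkthrough must finish by hour 26; it takes 7 hours, so it must start by 26 − 7 = hour 19.
Sound check has to be done before final walkthrough (must start by hour 19). That means finishing by hour 19, i.e. starting by 19 − 2 = hour 17.
Registration desk setup must finish in time for sound check (must start by hour 17); final walkthrough (must start by hour 19). The tightest is hour 17, so registration desk setup must start by 17 − 7 = hour 10.
So registration desk setup can start as early as hour 4 and as late as hour 10, giving 10 − 4 = 6 hours of slack.

6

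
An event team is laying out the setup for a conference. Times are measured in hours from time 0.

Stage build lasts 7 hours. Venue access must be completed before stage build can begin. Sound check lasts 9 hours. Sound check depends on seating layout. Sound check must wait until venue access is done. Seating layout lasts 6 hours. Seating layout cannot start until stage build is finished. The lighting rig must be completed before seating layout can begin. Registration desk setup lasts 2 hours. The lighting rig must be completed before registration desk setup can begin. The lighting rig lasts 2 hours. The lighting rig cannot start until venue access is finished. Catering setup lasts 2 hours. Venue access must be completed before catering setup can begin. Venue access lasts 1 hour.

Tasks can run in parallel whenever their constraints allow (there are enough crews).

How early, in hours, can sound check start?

Nothing blocks venue access, so it runs from hour 0 to hour 1.
After venue access (finishes hour 1), the lighting rig can start at hour 1 and finishes at hour 3.
Stage build cannot begin until venue access (finishes hour 1). It runs from hour 1 to 1 + 7 = hour 8.
Seating layout has to wait for stage build (finishes hour 8); the lighting rig (finishes hour 3). The latest of these is hour 8, so seating layout runs hour 8 to 8 + 6 = hour 14.
Sound check waits on seating layout (finishes hour 14); venue access (finishes hour 1). The latest of these is hour 14, which is the earliest sound check can start.

14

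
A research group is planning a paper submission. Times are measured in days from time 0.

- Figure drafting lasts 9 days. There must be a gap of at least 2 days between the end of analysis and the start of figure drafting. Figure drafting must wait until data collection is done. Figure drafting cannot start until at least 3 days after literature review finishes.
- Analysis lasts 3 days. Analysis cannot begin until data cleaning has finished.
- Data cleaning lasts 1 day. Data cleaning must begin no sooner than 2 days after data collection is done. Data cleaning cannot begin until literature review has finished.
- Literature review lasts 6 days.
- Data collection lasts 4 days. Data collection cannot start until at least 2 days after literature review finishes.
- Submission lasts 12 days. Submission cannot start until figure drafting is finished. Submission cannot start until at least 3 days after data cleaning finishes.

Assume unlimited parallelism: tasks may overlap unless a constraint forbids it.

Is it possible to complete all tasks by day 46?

Yes

Literature review has no prerequisites, so it starts at day 0 and finishes at day 6.
Data collection cannot begin until literature review (finishes day 6, plus 2-day gap → day 8). It runs from day 8 to 8 + 4 = day 12.
Data cleaning cannot start until data collection (finishes day 12, plus 2-day gap → day 14); literature review (finishes day 6). The controlling bound is day 14, so data cleaning finishes at 14 + 1 = day 15.
After data cleaning (finishes day 15), analysis can start at day 15 and finishes at day 18.
Figure drafting cannot start until analysis (finishes day 18, plus 2-day gap → day 20); data collection (finishes day 12); literature review (finishes day 6, plus 3-day gap → day 9). The controlling bound is day 20, so figure drafting finishes at 20 + 9 = day 29.
Submission has to wait for figure drafting (finishes day 29); data cleaning (finishes day 15, plus 3-day gap → day 18). The latest of these is day 29, so submission runs day 29 to 29 + 12 = day 41.
Every task is finished by day 41, which is no later than the deadline of 46, so the schedule is feasible.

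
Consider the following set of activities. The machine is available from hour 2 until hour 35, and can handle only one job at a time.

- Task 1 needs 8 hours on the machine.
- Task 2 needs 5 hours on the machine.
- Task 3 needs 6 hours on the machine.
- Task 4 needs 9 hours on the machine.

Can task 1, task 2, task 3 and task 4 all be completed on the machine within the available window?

The machine window is 35 − 2 = 33 hours.
Running back to back, the jobs need 8 + 5 + 6 + 9 = 28 hours on the machine.
Since 28 ≤ 33, they fit within the window.

Yes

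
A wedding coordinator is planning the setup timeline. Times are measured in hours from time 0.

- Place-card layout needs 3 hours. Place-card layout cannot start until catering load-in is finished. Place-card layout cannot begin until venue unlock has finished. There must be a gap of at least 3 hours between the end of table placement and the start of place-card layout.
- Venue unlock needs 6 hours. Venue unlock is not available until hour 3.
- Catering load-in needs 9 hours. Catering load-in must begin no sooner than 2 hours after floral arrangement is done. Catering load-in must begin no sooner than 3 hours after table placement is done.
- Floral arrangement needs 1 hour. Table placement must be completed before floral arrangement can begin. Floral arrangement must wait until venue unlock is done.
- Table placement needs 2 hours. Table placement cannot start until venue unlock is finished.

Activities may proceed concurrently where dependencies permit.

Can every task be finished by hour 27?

Yes

Venue unlock waits on its own release at hour 3, so it starts at hour 3 and finishes at 3 + 6 = hour 9.
Table placement waits on venue unlock (finishes hour 9), so it starts at hour 9 and finishes at 9 + 2 = hour 11.
Floral arrangement has to wait for table placement (finishes hour 11); venue unlock (finishes hour 9). The latest of these is hour 11, so floral arrangement runs hour 11 to 11 + 1 = hour 12.
For catering load-in: floral arrangement (finishes hour 12, plus 2-hour gap → hour 14); table placement (finishes hour 11, plus 3-hour gap → hour 14). Taking the maximum gives a start of hour 14, and it finishes at 14 + 9 = hour 23.
Place-card layout needs all of catering load-in (finishes hour 23); venue unlock (finishes hour 9); table placement (finishes hour 11, plus 3-hour gap → hour 14). That puts its earliest start at hour 23; it finishes at 23 + 3 = hour 26.
Every task is finished by hour 26, which is no later than the deadline of 27, so the schedule is feasible.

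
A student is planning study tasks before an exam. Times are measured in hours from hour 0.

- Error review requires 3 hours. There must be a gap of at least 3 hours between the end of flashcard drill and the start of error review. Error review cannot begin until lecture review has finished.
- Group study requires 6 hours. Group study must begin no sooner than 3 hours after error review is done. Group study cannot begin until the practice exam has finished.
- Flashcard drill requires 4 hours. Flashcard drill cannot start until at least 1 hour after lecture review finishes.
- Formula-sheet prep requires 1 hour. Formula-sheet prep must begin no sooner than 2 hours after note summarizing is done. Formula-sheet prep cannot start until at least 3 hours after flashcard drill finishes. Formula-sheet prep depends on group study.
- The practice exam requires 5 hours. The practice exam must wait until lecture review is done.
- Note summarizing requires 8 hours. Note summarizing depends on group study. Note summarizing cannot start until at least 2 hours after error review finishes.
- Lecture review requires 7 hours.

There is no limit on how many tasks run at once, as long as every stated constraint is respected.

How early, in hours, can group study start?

Nothing blocks lecture review, so it runs from hour 0 to hour 7.
After lecture review (finishes hour 7), the practice exam can start at hour 7 and finishes at hour 12.
After lecture review (finishes hour 7, plus 1-hour gap → hour 8), flashcard drill can start at hour 8 and finishes at hour 12.
Error review needs all of flashcard drill (finishes hour 12, plus 3-hour gap → hour 15); lecture review (finishes hour 7). That puts its earliest start at hour 15; it finishes at 15 + 3 = hour 18.
Group study waits on error review (finishes hour 18, plus 3-hour gap → hour 21); the practice exam (finishes hour 12). The latest of these is hour 21, which is the earliest group study can start.

21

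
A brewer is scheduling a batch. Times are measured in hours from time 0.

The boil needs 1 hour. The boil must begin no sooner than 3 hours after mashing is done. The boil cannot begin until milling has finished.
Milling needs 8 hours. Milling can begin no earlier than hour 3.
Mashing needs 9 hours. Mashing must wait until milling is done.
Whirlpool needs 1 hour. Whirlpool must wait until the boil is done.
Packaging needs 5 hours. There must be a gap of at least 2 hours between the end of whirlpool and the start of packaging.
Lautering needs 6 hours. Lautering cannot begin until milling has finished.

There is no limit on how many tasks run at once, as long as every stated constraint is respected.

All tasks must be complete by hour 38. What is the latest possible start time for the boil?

29

Packaging has no dependents, so it just needs to finish by hour 38. Starting by 38 − 5 = hour 33 achieves that.
Whirlpool feeds into packaging (must start by hour 33, minus 2-hour gap → hour 31); so whirlpool must finish by hour 31 and therefore start by hour 30.
The boil must finish before whirlpool (must start by hour 30). With a 1-hour duration, the boil must start by 30 − 1 = hour 29.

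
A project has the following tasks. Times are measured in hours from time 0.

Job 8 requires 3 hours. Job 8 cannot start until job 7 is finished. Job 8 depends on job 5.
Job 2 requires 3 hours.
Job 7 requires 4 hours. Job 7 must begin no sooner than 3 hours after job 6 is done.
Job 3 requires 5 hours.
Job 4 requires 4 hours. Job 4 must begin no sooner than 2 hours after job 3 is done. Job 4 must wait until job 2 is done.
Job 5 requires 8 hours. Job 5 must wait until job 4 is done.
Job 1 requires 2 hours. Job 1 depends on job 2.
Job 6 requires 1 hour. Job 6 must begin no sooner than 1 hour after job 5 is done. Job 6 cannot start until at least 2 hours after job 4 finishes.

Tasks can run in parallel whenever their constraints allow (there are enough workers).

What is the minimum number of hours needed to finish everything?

31

Job 3 can start immediately at hour 0; it finishes at hour 5.
Job 2 has no prerequisites, so it starts at hour 0 and finishes at hour 3.
Job 4 has to wait for job 3 (finishes hour 5, plus 2-hour gap → hour 7); job 2 (finishes hour 3). The latest of these is hour 7, so job 4 runs hour 7 to 7 + 4 = hour 11.
Job 5 waits on job 4 (finishes hour 11), so it starts at hour 11 and finishes at 11 + 8 = hour 19.
Job 6 has to wait for job 5 (finishes hour 19, plus 1-hour gap → hour 20); job 4 (finishes hour 11, plus 2-hour gap → hour 13). The latest of these is hour 20, so job 6 runs hour 20 to 20 + 1 = hour 21.
Job 7 cannot begin until job 6 (finishes hour 21, plus 3-hour gap → hour 24). It runs from hour 24 to 24 + 4 = hour 28.
Job 8 cannot start until job 7 (finishes hour 28); job 5 (finishes hour 19). The controlling bound is hour 28, so job 8 finishes at 28 + 3 = hour 31.
Job 1 waits on job 2 (finishes hour 3), so it starts at hour 3 and finishes at 3 + 2 = hour 5.
All tasks are finished once the last one completes. Finish times: Job 1 at 5, Job 2 at 3, Job 3 at 5, Job 4 at 11, Job 5 at 19, Job 6 at 21, Job 7 at 28, Job 8 at 31. The latest is hour 31.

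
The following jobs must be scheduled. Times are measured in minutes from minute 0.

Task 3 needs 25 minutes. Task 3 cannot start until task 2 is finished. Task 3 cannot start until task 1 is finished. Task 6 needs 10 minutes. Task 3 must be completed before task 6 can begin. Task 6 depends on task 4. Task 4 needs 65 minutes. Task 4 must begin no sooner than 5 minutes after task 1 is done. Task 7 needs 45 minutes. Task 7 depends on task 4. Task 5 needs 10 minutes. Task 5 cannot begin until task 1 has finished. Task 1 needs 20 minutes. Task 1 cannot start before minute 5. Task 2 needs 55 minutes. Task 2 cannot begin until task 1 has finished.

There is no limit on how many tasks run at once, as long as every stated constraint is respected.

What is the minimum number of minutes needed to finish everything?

Task 1 cannot begin until its own release at minute 5. It runs from minute 5 to 5 + 20 = minute 25.
Task 5 waits on task 1 (finishes minute 25), so it starts at minute 25 and finishes at 25 + 10 = minute 35.
After task 1 (finishes minute 25, plus 5-minute gap → minute 30), task 4 can start at minute 30 and finishes at minute 95.
Task 7 cannot begin until task 4 (finishes minute 95). It runs from minute 95 to 95 + 45 = minute 140.
After task 1 (finishes minute 25), task 2 can start at minute 25 and finishes at minute 80.
Task 3 cannot start until task 2 (finishes minute 80); task 1 (finishes minute 25). The controlling bound is minute 80, so task 3 finishes at 80 + 25 = minute 105.
Task 6 needs all of task 3 (finishes minute 105); task 4 (finishes minute 95). That puts its earliest start at minute 105; it finishes at 105 + 10 = minute 115.
All tasks are finished once the last one completes. Finish times: Task 1 at 25, Task 2 at 80, Task 3 at 105, Task 4 at 95, Task 5 at 35, Task 6 at 115, Task 7 at 140. The latest is minute 140.

140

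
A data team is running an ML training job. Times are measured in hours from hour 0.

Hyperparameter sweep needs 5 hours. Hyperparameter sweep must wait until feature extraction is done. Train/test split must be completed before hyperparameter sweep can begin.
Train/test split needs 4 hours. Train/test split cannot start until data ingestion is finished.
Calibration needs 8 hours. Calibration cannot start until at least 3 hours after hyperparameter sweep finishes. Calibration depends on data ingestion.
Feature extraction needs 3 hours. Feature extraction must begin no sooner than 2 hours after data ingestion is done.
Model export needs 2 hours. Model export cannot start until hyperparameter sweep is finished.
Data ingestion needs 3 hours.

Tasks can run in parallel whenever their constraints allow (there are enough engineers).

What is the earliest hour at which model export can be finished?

15

Data ingestion can start immediately at hour 0; it finishes at hour 3.
Train/test split cannot begin until data ingestion (finishes hour 3). It runs from hour 3 to 3 + 4 = hour 7.
Feature extraction cannot begin until data ingestion (finishes hour 3, plus 2-hour gap → hour 5). It runs from hour 5 to 5 + 3 = hour 8.
Hyperparameter sweep cannot start until feature extraction (finishes hour 8); train/test split (finishes hour 7). The controlling bound is hour 8, so hyperparameter sweep finishes at 8 + 5 = hour 13.
Model export waits on hyperparameter sweep (finishes hour 13), so it starts at hour 13 and finishes at 13 + 2 = hour 15.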